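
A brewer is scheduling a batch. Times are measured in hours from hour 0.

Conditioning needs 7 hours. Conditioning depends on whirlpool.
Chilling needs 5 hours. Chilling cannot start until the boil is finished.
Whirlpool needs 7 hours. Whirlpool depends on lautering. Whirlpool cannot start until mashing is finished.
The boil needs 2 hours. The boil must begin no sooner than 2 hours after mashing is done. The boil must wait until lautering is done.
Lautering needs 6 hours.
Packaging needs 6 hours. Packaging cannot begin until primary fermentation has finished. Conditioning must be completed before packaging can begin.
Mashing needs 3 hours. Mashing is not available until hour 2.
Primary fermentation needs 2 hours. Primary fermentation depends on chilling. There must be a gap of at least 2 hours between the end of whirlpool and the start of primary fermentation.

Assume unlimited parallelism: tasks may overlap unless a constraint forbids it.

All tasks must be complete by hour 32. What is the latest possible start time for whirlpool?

To finish by hour 32, packaging (duration 6) must start no later than hour 26.
Primary fermentation feeds into packaging (must start by hour 26); so primary fermentation must finish by hour 26 and therefore start by hour 24.
Conditioning must finish before packaging (must start by hour 26). With a 7-hour duration, conditioning must start by 26 − 7 = hour 19.
For whirlpool: primary fermentation (must start by hour 24, minus 2-hour gap → hour 22); conditioning (must start by hour 19). The most restrictive is hour 19; with a 7-hour duration, whirlpool must start by hour 12.

12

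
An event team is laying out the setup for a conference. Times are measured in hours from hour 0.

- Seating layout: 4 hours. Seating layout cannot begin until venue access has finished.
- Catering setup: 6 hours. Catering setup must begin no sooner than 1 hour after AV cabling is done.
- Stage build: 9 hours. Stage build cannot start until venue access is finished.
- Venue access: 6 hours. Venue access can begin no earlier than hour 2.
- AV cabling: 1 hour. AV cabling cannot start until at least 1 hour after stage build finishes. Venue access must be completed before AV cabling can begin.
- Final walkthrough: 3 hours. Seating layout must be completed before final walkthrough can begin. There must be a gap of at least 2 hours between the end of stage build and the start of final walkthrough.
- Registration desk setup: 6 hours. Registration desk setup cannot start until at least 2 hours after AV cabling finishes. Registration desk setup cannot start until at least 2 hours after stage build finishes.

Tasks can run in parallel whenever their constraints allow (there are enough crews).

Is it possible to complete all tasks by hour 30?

Yes

Venue access waits on its own release at hour 2, so it starts at hour 2 and finishes at 2 + 6 = hour 8.
Seating layout waits on venue access (finishes hour 8), so it starts at hour 8 and finishes at 8 + 4 = hour 12.
Stage build cannot begin until venue access (finishes hour 8). It runs from hour 8 to 8 + 9 = hour 17.
Final walkthrough has to wait for seating layout (finishes hour 12); stage build (finishes hour 17, plus 2-hour gap → hour 19). The latest of these is hour 19, so final walkthrough runs hour 19 to 19 + 3 = hour 22.
For AV cabling: stage build (finishes hour 17, plus 1-hour gap → hour 18); venue access (finishes hour 8). Taking the maximum gives a start of hour 18, and it finishes at 18 + 1 = hour 19.
Catering setup waits on AV cabling (finishes hour 19, plus 1-hour gap → hour 20), so it starts at hour 20 and finishes at 20 + 6 = hour 26.
Registration desk setup cannot start until AV cabling (finishes hour 19, plus 2-hour gap → hour 21); stage build (finishes hour 17, plus 2-hour gap → hour 19). The controlling bound is hour 21, so registration desk setup finishes at 21 + 6 = hour 27.
Every task is finished by hour 27, which is no later than the deadline of 30, so the schedule is feasible.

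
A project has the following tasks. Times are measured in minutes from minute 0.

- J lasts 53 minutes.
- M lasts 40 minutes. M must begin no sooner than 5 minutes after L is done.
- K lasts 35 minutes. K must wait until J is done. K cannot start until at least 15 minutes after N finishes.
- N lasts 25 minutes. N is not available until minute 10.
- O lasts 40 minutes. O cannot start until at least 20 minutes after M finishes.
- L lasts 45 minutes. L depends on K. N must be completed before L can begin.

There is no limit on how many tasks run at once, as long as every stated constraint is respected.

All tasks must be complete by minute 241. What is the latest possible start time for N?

O has no dependents, so it just needs to finish by minute 241. Starting by 241 − 40 = minute 201 achieves that.
M feeds into O (must start by minute 201, minus 20-minute gap → minute 181); so M must finish by minute 181 and therefore start by minute 141.
L has to be done before M (must start by minute 141, minus 5-minute gap → minute 136). That means finishing by minute 136, i.e. starting by 136 − 45 = minute 91.
K has to be done before L (must start by minute 91). That means finishing by minute 91, i.e. starting by 91 − 35 = minute 56.
For N: K (must start by minute 56, minus 15-minute gap → minute 41); L (must start by minute 91). The most restrictive is minute 41; with a 25-minute duration, N must start by minute 16.

16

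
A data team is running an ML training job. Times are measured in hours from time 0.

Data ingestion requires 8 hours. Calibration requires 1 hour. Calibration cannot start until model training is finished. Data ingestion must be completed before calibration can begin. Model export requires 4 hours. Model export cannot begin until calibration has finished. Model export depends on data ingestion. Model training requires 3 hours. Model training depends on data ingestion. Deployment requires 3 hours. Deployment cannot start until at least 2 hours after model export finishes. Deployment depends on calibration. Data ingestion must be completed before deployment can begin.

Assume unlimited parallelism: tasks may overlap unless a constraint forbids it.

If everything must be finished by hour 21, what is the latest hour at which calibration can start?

Deployment must finish by hour 21; it takes 3 hours, so it must start by 21 − 3 = hour 18.
Model export must finish before deployment (must start by hour 18, minus 2-hour gap → hour 16). With a 4-hour duration, model export must start by 16 − 4 = hour 12.
Calibration has several dependents: model export (must start by hour 12); deployment (must start by hour 18). The earliest of those limits is hour 12, so calibration must start by 12 − 1 = hour 11.

11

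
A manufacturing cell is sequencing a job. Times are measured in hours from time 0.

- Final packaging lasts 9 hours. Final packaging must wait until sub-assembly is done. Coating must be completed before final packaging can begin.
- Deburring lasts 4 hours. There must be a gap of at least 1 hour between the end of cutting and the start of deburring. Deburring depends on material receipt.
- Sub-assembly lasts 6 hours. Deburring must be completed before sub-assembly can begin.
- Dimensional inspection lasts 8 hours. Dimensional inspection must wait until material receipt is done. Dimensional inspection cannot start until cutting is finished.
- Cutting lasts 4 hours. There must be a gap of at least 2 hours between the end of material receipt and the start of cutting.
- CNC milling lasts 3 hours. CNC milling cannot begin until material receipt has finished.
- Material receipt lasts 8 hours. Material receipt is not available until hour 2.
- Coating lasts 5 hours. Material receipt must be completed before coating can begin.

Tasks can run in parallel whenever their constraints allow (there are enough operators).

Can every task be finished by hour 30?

No

Material receipt waits on its own release at hour 2, so it starts at hour 2 and finishes at 2 + 8 = hour 10.
Coating waits on material receipt (finishes hour 10), so it starts at hour 10 and finishes at 10 + 5 = hour 15.
After material receipt (finishes hour 10), CNC milling can start at hour 10 and finishes at hour 13.
After material receipt (finishes hour 10, plus 2-hour gap → hour 12), cutting can start at hour 12 and finishes at hour 16.
Dimensional inspection has to wait for material receipt (finishes hour 10); cutting (finishes hour 16). The latest of these is hour 16, so dimensional inspection runs hour 16 to 16 + 8 = hour 24.
For deburring: cutting (finishes hour 16, plus 1-hour gap → hour 17); material receipt (finishes hour 10). Taking the maximum gives a start of hour 17, and it finishes at 17 + 4 = hour 21.
After deburring (finishes hour 21), sub-assembly can start at hour 21 and finishes at hour 27.
Final packaging needs all of sub-assembly (finishes hour 27); coating (finishes hour 15). That puts its earliest start at hour 27; it finishes at 27 + 9 = hour 36.
The earliest everything can be done is hour 36, which is after the deadline of 30, so it is not possible.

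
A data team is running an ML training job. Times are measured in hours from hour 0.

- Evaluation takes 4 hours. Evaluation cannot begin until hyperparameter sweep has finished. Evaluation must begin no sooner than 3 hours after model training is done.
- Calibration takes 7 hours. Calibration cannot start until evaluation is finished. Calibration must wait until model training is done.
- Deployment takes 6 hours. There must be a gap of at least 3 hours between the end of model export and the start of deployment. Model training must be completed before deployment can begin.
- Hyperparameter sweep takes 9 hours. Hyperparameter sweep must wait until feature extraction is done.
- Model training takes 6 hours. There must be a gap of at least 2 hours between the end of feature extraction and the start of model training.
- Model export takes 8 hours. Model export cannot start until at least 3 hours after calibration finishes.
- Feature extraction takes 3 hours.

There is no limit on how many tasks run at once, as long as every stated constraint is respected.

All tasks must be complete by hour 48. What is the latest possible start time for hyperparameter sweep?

Deployment must finish by hour 48; it takes 6 hours, so it must start by 48 − 6 = hour 42.
Model export feeds into deployment (must start by hour 42, minus 3-hour gap → hour 39); so model export must finish by hour 39 and therefore start by hour 31.
Calibration feeds into model export (must start by hour 31, minus 3-hour gap → hour 28); so calibration must finish by hour 28 and therefore start by hour 21.
Evaluation has to be done before calibration (must start by hour 21). That means finishing by hour 21, i.e. starting by 21 − 4 = hour 17.
Since evaluation (must start by hour 17) depends on it, hyperparameter sweep must finish by hour 17. Backing off its 9-hour duration gives a latest start of hour 8.

8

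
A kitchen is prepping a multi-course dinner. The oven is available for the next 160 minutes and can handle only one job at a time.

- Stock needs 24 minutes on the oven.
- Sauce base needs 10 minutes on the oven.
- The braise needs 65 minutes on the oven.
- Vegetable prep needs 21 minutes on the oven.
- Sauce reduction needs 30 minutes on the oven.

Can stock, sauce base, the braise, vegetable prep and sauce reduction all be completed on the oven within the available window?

Running back to back, the jobs need 24 + 10 + 65 + 21 + 30 = 150 minutes on the oven.
Since 150 ≤ 160, they fit within the window.

Yes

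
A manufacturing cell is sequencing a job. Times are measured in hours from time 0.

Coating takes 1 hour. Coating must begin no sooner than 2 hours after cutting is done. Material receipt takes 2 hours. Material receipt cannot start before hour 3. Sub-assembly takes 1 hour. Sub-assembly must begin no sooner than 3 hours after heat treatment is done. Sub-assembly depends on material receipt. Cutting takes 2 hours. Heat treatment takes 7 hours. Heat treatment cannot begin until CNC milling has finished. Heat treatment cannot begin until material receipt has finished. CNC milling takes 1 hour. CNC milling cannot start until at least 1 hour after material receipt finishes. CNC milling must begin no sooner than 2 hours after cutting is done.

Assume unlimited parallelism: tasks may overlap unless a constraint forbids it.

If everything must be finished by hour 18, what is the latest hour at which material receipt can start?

3

Nothing follows sub-assembly; the deadline of hour 18 is its only limit. It must start by 18 − 1 = hour 17.
Heat treatment must finish before sub-assembly (must start by hour 17, minus 3-hour gap → hour 14). With a 7-hour duration, heat treatment must start by 14 − 7 = hour 7.
CNC milling has to be done before heat treatment (must start by hour 7). That means finishing by hour 7, i.e. starting by 7 − 1 = hour 6.
Material receipt feeds CNC milling (must start by hour 6, minus 1-hour gap → hour 5); heat treatment (must start by hour 7); sub-assembly (must start by hour 17). Taking the minimum, material receipt must finish by hour 5 and start by 5 − 2 = hour 3.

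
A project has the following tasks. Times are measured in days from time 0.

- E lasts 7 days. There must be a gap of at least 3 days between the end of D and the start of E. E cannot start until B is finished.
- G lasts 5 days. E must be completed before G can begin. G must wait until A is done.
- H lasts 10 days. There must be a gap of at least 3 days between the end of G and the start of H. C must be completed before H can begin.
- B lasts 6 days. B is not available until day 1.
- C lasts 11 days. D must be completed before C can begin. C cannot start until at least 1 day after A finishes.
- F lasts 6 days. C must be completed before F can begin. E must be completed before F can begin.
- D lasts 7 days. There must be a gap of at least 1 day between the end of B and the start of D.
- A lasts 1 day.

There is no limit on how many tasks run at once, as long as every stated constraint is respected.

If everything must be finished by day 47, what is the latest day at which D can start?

F must finish by day 47; it takes 6 days, so it must start by 47 − 6 = day 41.
Nothing follows H; the deadline of day 47 is its only limit. It must start by 47 − 10 = day 37.
C feeds F (must start by day 41); H (must start by day 37). Taking the minimum, C must finish by day 37 and start by 37 − 11 = day 26.
G feeds into H (must start by day 37, minus 3-day gap → day 34); so G must finish by day 34 and therefore start by day 29.
E must finish in time for F (must start by day 41); G (must start by day 29). The tightest is day 29, so E must start by 29 − 7 = day 22.
D has several dependents: C (must start by day 26); E (must start by day 22, minus 3-day gap → day 19). The earliest of those limits is day 19, so D must start by 19 − 7 = day 12.

12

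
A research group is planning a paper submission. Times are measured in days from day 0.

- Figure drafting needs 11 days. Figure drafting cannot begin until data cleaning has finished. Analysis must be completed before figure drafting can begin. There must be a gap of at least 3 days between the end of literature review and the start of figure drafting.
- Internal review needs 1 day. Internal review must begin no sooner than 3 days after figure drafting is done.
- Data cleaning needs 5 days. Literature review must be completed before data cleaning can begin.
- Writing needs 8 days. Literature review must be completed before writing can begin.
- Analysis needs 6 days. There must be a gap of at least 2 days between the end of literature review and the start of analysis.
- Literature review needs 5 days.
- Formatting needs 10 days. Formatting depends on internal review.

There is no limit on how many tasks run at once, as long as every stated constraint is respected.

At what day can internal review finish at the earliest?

Literature review can start immediately at day 0; it finishes at day 5.
Analysis waits on literature review (finishes day 5, plus 2-day gap → day 7), so it starts at day 7 and finishes at 7 + 6 = day 13.
Data cleaning cannot begin until literature review (finishes day 5). It runs from day 5 to 5 + 5 = day 10.
Figure drafting cannot start until data cleaning (finishes day 10); analysis (finishes day 13); literature review (finishes day 5, plus 3-day gap → day 8). The controlling bound is day 13, so figure drafting finishes at 13 + 11 = day 24.
After figure drafting (finishes day 24, plus 3-day gap → day 27), internal review can start at day 27 and finishes at day 28.

28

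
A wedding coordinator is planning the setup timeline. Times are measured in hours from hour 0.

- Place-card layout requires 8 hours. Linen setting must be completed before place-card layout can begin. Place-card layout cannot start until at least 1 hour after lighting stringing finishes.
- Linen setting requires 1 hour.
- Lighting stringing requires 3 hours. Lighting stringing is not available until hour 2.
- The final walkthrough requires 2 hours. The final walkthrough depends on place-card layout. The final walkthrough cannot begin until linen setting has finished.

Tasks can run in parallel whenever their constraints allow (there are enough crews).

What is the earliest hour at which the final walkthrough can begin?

After its own release at hour 2, lighting stringing can start at hour 2 and finishes at hour 5.
Linen setting has no prerequisites, so it starts at hour 0 and finishes at hour 1.
Place-card layout needs all of linen setting (finishes hour 1); lighting stringing (finishes hour 5, plus 1-hour gap → hour 6). That puts its earliest start at hour 6; it finishes at 6 + 8 = hour 14.
The final walkthrough waits on place-card layout (finishes hour 14); linen setting (finishes hour 1). The latest of these is hour 14, which is the earliest the final walkthrough can start.

14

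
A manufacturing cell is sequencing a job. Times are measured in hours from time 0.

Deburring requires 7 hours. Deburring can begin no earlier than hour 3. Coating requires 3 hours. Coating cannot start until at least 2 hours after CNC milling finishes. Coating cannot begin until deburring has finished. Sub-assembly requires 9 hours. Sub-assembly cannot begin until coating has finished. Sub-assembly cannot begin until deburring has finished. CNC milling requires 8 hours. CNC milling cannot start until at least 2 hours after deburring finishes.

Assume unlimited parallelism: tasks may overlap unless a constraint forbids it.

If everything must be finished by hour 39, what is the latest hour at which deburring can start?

8

Sub-assembly has no dependents, so it just needs to finish by hour 39. Starting by 39 − 9 = hour 30 achieves that.
Since sub-assembly (must start by hour 30) depends on it, coating must finish by hour 30. Backing off its 3-hour duration gives a latest start of hour 27.
CNC milling must finish before coating (must start by hour 27, minus 2-hour gap → hour 25). With an 8-hour duration, CNC milling must start by 25 − 8 = hour 17.
Deburring must finish in time for CNC milling (must start by hour 17, minus 2-hour gap → hour 15); coating (must start by hour 27); sub-assembly (must start by hour 30). The tightest is hour 15, so deburring must start by 15 − 7 = hour 8.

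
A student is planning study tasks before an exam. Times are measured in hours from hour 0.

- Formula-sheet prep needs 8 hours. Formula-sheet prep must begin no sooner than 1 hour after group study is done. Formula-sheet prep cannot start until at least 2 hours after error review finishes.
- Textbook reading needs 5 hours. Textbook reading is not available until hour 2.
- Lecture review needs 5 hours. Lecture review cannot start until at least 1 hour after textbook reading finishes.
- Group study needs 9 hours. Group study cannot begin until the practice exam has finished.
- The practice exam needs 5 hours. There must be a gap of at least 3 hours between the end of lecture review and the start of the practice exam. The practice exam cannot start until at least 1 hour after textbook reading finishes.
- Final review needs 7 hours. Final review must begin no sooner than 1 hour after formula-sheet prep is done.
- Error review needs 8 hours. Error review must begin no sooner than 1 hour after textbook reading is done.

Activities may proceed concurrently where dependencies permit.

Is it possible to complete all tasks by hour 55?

Yes

Textbook reading waits on its own release at hour 2, so it starts at hour 2 and finishes at 2 + 5 = hour 7.
Error review waits on textbook reading (finishes hour 7, plus 1-hour gap → hour 8), so it starts at hour 8 and finishes at 8 + 8 = hour 16.
After textbook reading (finishes hour 7, plus 1-hour gap → hour 8), lecture review can start at hour 8 and finishes at hour 13.
The practice exam needs all of lecture review (finishes hour 13, plus 3-hour gap → hour 16); textbook reading (finishes hour 7, plus 1-hour gap → hour 8). That puts its earliest start at hour 16; it finishes at 16 + 5 = hour 21.
Group study waits on the practice exam (finishes hour 21), so it starts at hour 21 and finishes at 21 + 9 = hour 30.
Formula-sheet prep cannot start until group study (finishes hour 30, plus 1-hour gap → hour 31); error review (finishes hour 16, plus 2-hour gap → hour 18). The controlling bound is hour 31, so formula-sheet prep finishes at 31 + 8 = hour 39.
Final review waits on formula-sheet prep (finishes hour 39, plus 1-hour gap → hour 40), so it starts at hour 40 and finishes at 40 + 7 = hour 47.
Every task is finished by hour 47, which is no later than the deadline of 55, so the schedule is feasible.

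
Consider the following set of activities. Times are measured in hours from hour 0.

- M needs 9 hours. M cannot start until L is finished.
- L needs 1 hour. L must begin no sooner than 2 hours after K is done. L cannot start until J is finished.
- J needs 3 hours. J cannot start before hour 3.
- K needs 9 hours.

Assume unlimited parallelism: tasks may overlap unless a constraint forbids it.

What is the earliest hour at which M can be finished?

21

K has no prerequisites, so it starts at hour 0 and finishes at hour 9.
J cannot begin until its own release at hour 3. It runs from hour 3 to 3 + 3 = hour 6.
L needs all of K (finishes hour 9, plus 2-hour gap → hour 11); J (finishes hour 6). That puts its earliest start at hour 11; it finishes at 11 + 1 = hour 12.
After L (finishes hour 12), M can start at hour 12 and finishes at hour 21.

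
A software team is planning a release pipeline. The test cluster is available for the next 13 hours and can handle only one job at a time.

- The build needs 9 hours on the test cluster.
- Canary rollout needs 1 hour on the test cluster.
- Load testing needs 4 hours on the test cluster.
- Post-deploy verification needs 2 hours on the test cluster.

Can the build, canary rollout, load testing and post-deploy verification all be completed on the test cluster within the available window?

Running back to back, the jobs need 9 + 1 + 4 + 2 = 16 hours on the test cluster.
Since 16 > 13, they cannot all fit.

No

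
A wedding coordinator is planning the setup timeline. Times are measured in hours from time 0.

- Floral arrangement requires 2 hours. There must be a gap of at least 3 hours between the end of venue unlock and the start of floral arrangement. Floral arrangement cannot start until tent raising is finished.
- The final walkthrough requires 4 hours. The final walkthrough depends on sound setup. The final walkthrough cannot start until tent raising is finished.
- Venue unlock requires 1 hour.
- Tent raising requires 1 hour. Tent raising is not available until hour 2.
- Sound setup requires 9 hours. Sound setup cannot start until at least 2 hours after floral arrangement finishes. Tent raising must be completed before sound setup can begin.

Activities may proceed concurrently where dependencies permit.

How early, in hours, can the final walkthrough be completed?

Tent raising cannot begin until its own release at hour 2. It runs from hour 2 to 2 + 1 = hour 3.
Venue unlock has no prerequisites, so it starts at hour 0 and finishes at hour 1.
For floral arrangement: venue unlock (finishes hour 1, plus 3-hour gap → hour 4); tent raising (finishes hour 3). Taking the maximum gives a start of hour 4, and it finishes at 4 + 2 = hour 6.
Sound setup has to wait for floral arrangement (finishes hour 6, plus 2-hour gap → hour 8); tent raising (finishes hour 3). The latest of these is hour 8, so sound setup runs hour 8 to 8 + 9 = hour 17.
The final walkthrough has to wait for sound setup (finishes hour 17); tent raising (finishes hour 3). The latest of these is hour 17, so the final walkthrough runs hour 17 to 17 + 4 = hour 21.

21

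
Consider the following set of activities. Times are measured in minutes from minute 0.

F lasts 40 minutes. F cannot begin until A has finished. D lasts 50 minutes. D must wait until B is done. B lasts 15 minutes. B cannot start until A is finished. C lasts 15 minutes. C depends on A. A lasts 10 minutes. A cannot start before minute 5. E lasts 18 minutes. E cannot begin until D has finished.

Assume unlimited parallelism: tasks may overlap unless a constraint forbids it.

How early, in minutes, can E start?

80

A cannot begin until its own release at minute 5. It runs from minute 5 to 5 + 10 = minute 15.
B waits on A (finishes minute 15), so it starts at minute 15 and finishes at 15 + 15 = minute 30.
D waits on B (finishes minute 30), so it starts at minute 30 and finishes at 30 + 50 = minute 80.
E waits on D (finishes minute 80), so the earliest it can start is minute 80.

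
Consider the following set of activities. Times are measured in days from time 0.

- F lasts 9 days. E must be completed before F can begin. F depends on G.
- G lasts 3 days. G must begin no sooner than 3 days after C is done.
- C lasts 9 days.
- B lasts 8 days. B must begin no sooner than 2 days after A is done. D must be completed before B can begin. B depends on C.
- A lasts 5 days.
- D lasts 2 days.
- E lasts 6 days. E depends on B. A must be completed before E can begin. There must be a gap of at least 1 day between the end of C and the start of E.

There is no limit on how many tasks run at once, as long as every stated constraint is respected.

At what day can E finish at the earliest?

D can start immediately at day 0; it finishes at day 2.
Nothing blocks C, so it runs from day 0 to day 9.
A has no prerequisites, so it starts at day 0 and finishes at day 5.
For B: A (finishes day 5, plus 2-day gap → day 7); D (finishes day 2); C (finishes day 9). Taking the maximum gives a start of day 9, and it finishes at 9 + 8 = day 17.
E cannot start until B (finishes day 17); A (finishes day 5); C (finishes day 9, plus 1-day gap → day 10). The controlling bound is day 17, so E finishes at 17 + 6 = day 23.

23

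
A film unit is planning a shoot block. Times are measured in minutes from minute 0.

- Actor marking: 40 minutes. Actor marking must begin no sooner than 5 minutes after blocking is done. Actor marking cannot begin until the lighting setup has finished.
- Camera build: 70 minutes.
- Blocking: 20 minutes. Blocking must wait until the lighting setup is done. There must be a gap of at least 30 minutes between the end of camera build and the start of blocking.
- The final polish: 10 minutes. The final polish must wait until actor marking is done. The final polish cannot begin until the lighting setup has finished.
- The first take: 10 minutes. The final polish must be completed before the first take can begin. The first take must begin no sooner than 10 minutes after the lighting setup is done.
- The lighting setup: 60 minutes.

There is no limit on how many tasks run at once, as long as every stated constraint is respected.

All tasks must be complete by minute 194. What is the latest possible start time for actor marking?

134

To finish by minute 194, the first take (duration 10) must start no later than minute 184.
Since the first take (must start by minute 184) depends on it, the final polish must finish by minute 184. Backing off its 10-minute duration gives a latest start of minute 174.
Since the final polish (must start by minute 174) depends on it, actor marking must finish by minute 174. Backing off its 40-minute duration gives a latest start of minute 134.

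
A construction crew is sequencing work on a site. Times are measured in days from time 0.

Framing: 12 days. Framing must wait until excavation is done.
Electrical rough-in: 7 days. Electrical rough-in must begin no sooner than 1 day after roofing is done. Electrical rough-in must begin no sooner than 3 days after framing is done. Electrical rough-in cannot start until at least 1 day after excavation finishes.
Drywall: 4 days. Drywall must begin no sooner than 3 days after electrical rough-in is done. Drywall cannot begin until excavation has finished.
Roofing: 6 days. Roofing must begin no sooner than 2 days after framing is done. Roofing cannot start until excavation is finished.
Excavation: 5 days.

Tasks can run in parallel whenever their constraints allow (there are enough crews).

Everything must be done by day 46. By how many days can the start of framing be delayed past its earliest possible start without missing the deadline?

6

Excavation can start immediately at day 0; it finishes at day 5.
Framing waits on excavation (finishes day 5), so it starts at day 5 and finishes at 5 + 12 = day 17.

Working backward from the deadline:
Nothing follows drywall; the deadline of day 46 is its only limit. It must start by 46 − 4 = day 42.
Electrical rough-in has to be done before drywall (must start by day 42, minus 3-day gap → day 39). That means finishing by day 39, i.e. starting by 39 − 7 = day 32.
Roofing feeds into electrical rough-in (must start by day 32, minus 1-day gap → day 31); so roofing must finish by day 31 and therefore start by day 25.
Framing must finish in time for roofing (must start by day 25, minus 2-day gap → day 23); electrical rough-in (must start by day 32, minus 3-day gap → day 29). The tightest is day 23, so framing must start by 23 − 12 = day 11.
So framing can start as early as day 5 and as late as day 11, giving 11 − 5 = 6 days of slack.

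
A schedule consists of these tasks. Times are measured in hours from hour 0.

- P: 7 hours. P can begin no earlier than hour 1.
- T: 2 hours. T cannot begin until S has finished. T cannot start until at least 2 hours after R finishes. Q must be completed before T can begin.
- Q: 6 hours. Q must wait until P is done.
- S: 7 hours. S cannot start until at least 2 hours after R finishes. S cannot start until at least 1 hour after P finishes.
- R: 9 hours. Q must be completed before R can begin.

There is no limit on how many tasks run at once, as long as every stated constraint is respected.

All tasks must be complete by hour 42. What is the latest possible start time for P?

9

T has no dependents, so it just needs to finish by hour 42. Starting by 42 − 2 = hour 40 achieves that.
S has to be done before T (must start by hour 40). That means finishing by hour 40, i.e. starting by 40 − 7 = hour 33.
For R: S (must start by hour 33, minus 2-hour gap → hour 31); T (must start by hour 40, minus 2-hour gap → hour 38). The most restrictive is hour 31; with a 9-hour duration, R must start by hour 22.
For Q: R (must start by hour 22); T (must start by hour 40). The most restrictive is hour 22; with a 6-hour duration, Q must start by hour 16.
P feeds Q (must start by hour 16); S (must start by hour 33, minus 1-hour gap → hour 32). Taking the minimum, P must finish by hour 16 and start by 16 − 7 = hour 9.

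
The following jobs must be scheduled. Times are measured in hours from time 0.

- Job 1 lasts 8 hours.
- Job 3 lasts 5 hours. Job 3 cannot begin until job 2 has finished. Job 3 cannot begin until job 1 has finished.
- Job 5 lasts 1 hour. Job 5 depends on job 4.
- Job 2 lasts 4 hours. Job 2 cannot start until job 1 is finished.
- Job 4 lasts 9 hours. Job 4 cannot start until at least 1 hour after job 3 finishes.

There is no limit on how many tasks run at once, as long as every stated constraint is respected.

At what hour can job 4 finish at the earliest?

27

Nothing blocks job 1, so it runs from hour 0 to hour 8.
After job 1 (finishes hour 8), job 2 can start at hour 8 and finishes at hour 12.
Job 3 cannot start until job 2 (finishes hour 12); job 1 (finishes hour 8). The controlling bound is hour 12, so job 3 finishes at 12 + 5 = hour 17.
Job 4 cannot begin until job 3 (finishes hour 17, plus 1-hour gap → hour 18). It runs from hour 18 to 18 + 9 = hour 27.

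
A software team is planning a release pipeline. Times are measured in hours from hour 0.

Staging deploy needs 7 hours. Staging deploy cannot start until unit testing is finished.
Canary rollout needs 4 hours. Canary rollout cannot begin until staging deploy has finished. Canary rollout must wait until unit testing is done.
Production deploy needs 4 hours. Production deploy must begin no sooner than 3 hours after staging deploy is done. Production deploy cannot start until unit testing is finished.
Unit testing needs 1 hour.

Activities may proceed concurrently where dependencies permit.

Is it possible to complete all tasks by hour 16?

Unit testing can start immediately at hour 0; it finishes at hour 1.
After unit testing (finishes hour 1), staging deploy can start at hour 1 and finishes at hour 8.
For production deploy: staging deploy (finishes hour 8, plus 3-hour gap → hour 11); unit testing (finishes hour 1). Taking the maximum gives a start of hour 11, and it finishes at 11 + 4 = hour 15.
Canary rollout has to wait for staging deploy (finishes hour 8); unit testing (finishes hour 1). The latest of these is hour 8, so canary rollout runs hour 8 to 8 + 4 = hour 12.
Every task is finished by hour 15, which is no later than the deadline of 16, so the schedule is feasible.

Yes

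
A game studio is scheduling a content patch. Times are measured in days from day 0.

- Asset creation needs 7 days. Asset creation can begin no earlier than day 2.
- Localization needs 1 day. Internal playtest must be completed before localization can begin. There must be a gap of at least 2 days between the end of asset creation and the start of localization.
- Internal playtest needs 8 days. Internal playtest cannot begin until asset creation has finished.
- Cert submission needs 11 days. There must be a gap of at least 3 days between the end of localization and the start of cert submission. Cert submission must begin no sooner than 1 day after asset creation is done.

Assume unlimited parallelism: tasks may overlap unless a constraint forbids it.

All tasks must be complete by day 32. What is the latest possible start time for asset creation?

2

Nothing follows cert submission; the deadline of day 32 is its only limit. It must start by 32 − 11 = day 21.
Localization feeds into cert submission (must start by day 21, minus 3-day gap → day 18); so localization must finish by day 18 and therefore start by day 17.
Since localization (must start by day 17) depends on it, internal playtest must finish by day 17. Backing off its 8-day duration gives a latest start of day 9.
Asset creation has several dependents: internal playtest (must start by day 9); localization (must start by day 17, minus 2-day gap → day 15); cert submission (must start by day 21, minus 1-day gap → day 20). The earliest of those limits is day 9, so asset creation must start by 9 − 7 = day 2.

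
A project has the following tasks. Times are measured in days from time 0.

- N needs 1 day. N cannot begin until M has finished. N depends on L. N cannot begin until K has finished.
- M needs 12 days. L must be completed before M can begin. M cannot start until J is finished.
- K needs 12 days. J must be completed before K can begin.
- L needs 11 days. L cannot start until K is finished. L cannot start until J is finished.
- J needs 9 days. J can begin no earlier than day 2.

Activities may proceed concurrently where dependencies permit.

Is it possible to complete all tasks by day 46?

No

J waits on its own release at day 2, so it starts at day 2 and finishes at 2 + 9 = day 11.
After J (finishes day 11), K can start at day 11 and finishes at day 23.
L needs all of K (finishes day 23); J (finishes day 11). That puts its earliest start at day 23; it finishes at 23 + 11 = day 34.
M needs all of L (finishes day 34); J (finishes day 11). That puts its earliest start at day 34; it finishes at 34 + 12 = day 46.
N needs all of M (finishes day 46); L (finishes day 34); K (finishes day 23). That puts its earliest start at day 46; it finishes at 46 + 1 = day 47.
The earliest everything can be done is day 47, which is after the deadline of 46, so it is not possible.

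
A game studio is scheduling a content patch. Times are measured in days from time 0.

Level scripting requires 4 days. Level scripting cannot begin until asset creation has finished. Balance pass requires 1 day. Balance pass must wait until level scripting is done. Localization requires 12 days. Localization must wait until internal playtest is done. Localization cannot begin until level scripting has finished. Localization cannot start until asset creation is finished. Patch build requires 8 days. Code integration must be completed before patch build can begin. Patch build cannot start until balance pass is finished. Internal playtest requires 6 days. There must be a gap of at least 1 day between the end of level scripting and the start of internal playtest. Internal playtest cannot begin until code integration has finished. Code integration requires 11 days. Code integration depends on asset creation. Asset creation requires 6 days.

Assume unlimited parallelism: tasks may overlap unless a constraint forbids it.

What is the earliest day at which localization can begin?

23

Asset creation has no prerequisites, so it starts at day 0 and finishes at day 6.
Code integration cannot begin until asset creation (finishes day 6). It runs from day 6 to 6 + 11 = day 17.
Level scripting waits on asset creation (finishes day 6), so it starts at day 6 and finishes at 6 + 4 = day 10.
Internal playtest has to wait for level scripting (finishes day 10, plus 1-day gap → day 11); code integration (finishes day 17). The latest of these is day 17, so internal playtest runs day 17 to 17 + 6 = day 23.
Localization waits on internal playtest (finishes day 23); level scripting (finishes day 10); asset creation (finishes day 6). The latest of these is day 23, which is the earliest localization can start.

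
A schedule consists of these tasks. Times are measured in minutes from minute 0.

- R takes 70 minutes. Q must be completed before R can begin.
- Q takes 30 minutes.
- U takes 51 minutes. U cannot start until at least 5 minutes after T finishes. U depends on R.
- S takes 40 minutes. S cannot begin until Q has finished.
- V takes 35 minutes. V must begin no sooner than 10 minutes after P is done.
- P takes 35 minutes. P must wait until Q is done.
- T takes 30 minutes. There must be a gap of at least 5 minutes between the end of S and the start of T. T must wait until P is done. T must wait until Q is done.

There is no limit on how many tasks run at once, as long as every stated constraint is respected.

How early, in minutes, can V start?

Nothing blocks Q, so it runs from minute 0 to minute 30.
P waits on Q (finishes minute 30), so it starts at minute 30 and finishes at 30 + 35 = minute 65.
V waits on P (finishes minute 65, plus 10-minute gap → minute 75), so the earliest it can start is minute 75.

75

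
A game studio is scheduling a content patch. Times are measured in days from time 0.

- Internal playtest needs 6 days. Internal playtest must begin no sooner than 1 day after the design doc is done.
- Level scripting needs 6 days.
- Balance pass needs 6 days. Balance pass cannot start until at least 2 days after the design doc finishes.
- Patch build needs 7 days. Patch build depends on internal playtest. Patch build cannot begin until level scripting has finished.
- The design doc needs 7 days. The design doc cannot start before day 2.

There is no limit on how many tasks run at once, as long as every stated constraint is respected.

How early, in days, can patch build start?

16

Nothing blocks level scripting, so it runs from day 0 to day 6.
The design doc cannot begin until its own release at day 2. It runs from day 2 to 2 + 7 = day 9.
Internal playtest cannot begin until the design doc (finishes day 9, plus 1-day gap → day 10). It runs from day 10 to 10 + 6 = day 16.
Patch build waits on internal playtest (finishes day 16); level scripting (finishes day 6). The latest of these is day 16, which is the earliest patch build can start.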